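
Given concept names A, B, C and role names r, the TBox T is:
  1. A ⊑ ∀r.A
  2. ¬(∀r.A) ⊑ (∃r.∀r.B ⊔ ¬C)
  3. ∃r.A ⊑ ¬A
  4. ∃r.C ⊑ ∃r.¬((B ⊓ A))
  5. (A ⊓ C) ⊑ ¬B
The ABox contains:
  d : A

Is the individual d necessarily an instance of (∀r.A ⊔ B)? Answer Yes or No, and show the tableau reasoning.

1. d : (∀r.A ⊔ B)?  L(d) = {A} ∪ {(∃r.¬A ⊓ ¬B)}
   clash {A, ¬A} at d — d ∈ (∀r.A ⊔ B)
2. Hence d : (∀r.A ⊔ B): entailed.

Yes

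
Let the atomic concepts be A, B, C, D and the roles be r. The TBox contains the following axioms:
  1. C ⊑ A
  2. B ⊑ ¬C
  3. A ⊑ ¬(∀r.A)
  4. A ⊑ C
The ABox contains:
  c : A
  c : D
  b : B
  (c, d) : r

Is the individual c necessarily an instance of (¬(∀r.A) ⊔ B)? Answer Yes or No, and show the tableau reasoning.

Yes

1. c : (¬(∀r.A) ⊔ B)?  L(c) = {A, D} ∪ {(∀r.A ⊓ ¬B)}
   clash {A, ¬A} at an ∃-successor — c ∈ (¬(∀r.A) ⊔ B)
2. Hence c : (¬(∀r.A) ⊔ B): entailed.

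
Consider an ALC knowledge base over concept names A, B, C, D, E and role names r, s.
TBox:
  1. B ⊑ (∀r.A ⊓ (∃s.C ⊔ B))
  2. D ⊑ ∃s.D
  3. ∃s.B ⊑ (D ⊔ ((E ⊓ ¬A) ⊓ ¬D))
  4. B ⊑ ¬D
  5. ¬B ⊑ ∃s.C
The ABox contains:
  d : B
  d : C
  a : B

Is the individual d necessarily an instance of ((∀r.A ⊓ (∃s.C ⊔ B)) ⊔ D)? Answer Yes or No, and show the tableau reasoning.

1. d : ((∀r.A ⊓ (∃s.C ⊔ B)) ⊔ D)?  L(d) = {B, C} ∪ {((∃r.¬A ⊔ (∀s.¬C ⊓ ¬B)) ⊓ ¬D)}
   clash {B, ¬B} at d — d ∈ ((∀r.A ⊓ (∃s.C ⊔ B)) ⊔ D)
2. Hence d : ((∀r.A ⊓ (∃s.C ⊔ B)) ⊔ D): entailed.

Yes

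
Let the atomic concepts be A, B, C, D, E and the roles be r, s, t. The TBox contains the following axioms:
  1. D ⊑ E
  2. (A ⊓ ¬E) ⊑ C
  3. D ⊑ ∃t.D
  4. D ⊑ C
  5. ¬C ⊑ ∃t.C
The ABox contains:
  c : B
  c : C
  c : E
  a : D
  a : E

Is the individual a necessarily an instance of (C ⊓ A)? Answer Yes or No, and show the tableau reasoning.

1. a : (C ⊓ A)?  L(a) = {D, E} ∪ {(¬C ⊔ ¬A)}
   apply at a: D⊑∃t.D; D⊑C
   open: L(a) ⊇ {C, D, E, ¬A, ∃t.D} (+ ∃-successors) — a ∉ (C ⊓ A) possible
2. Hence a : (C ⊓ A): not entailed.

No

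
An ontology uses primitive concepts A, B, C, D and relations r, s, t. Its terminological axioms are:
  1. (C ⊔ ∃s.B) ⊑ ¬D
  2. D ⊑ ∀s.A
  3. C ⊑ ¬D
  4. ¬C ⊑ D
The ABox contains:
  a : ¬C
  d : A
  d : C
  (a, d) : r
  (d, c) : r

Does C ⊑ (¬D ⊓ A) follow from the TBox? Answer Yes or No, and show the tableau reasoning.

No

1. C ⊑ (¬D ⊓ A)  ⇔  (C ⊓ (D ⊔ ¬A)) unsat w.r.t. T
   apply at x₀: C⊑¬D
   open: L(x₀) ⊇ {C, ¬A, ¬D}
2. Hence C ⊑ (¬D ⊓ A): not entailed.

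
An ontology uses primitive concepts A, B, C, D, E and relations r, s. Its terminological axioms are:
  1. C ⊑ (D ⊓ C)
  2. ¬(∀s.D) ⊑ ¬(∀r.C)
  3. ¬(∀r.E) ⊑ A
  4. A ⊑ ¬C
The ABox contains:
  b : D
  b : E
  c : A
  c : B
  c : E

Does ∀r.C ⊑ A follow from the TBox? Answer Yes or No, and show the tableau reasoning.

No

1. ∀r.C ⊑ A  ⇔  (∀r.C ⊓ ¬A) unsat w.r.t. T
   open: L(x₀) ⊇ {¬A, ¬C, ∀r.C, ∀r.E, ∀s.D}
2. Hence ∀r.C ⊑ A: not entailed.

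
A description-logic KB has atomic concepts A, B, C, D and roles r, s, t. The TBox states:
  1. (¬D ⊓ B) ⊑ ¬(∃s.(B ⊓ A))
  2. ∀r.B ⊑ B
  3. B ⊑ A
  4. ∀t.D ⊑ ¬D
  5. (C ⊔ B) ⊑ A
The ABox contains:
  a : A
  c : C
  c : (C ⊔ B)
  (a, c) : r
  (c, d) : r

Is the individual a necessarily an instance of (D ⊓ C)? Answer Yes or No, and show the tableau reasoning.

No

1. a : (D ⊓ C)?  L(a) = {A} ∪ {(¬D ⊔ ¬C)}
   open: L(a) ⊇ {A, ¬B, ¬D, ∃r.¬B} (+ ∃-successors) — a ∉ (D ⊓ C) possible
2. Hence a : (D ⊓ C): not entailed.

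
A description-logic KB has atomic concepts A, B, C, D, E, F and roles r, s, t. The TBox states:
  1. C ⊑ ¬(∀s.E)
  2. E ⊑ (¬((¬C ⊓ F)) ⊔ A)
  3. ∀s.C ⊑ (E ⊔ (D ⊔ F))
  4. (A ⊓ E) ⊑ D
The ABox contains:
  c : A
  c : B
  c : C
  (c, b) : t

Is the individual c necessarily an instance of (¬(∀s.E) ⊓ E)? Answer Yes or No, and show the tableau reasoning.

1. c : (¬(∀s.E) ⊓ E)?  L(c) = {A, B, C} ∪ {(∀s.E ⊔ ¬E)}
   apply at c: C⊑¬(∀s.E)
   open: L(c) ⊇ {A, B, C, ¬E, ∃s.¬C, …} (+ ∃-successors) — c ∉ (¬(∀s.E) ⊓ E) possible
2. Hence c : (¬(∀s.E) ⊓ E): not entailed.

No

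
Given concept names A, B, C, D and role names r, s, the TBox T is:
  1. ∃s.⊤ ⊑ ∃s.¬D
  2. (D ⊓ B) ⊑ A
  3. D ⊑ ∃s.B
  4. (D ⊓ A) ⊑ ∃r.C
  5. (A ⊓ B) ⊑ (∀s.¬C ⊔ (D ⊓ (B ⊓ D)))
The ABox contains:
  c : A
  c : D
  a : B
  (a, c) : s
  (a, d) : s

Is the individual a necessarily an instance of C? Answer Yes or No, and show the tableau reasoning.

No

1. a : C?  L(a) = {B} ∪ {¬C}
   open: L(a) ⊇ {B, ¬A, ¬C, ¬D, ∃s.¬D} (+ ∃-successors) — a ∉ C possible
2. Hence a : C: not entailed.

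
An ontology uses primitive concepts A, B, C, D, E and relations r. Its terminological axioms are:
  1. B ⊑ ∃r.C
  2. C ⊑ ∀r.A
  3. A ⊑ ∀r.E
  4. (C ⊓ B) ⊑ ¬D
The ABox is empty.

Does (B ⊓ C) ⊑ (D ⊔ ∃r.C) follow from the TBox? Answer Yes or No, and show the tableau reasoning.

Yes

1. (B ⊓ C) ⊑ (D ⊔ ∃r.C)  ⇔  ((B ⊓ C) ⊓ (¬D ⊓ ∀r.¬C)) unsat w.r.t. T
   all branches close; clash {C, ¬C} at an ∃-successor
2. Hence (B ⊓ C) ⊑ (D ⊔ ∃r.C): entailed.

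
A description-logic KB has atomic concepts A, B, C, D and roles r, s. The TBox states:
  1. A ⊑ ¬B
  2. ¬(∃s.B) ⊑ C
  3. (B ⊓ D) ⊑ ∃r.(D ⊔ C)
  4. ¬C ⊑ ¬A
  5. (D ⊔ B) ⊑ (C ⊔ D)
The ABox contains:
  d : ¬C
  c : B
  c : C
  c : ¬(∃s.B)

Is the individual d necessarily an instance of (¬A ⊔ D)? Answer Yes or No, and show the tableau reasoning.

1. d : (¬A ⊔ D)?  L(d) = {¬C} ∪ {(A ⊓ ¬D)}
   clash {A, ¬A} at d — d ∈ (¬A ⊔ D)
2. Hence d : (¬A ⊔ D): entailed.

Yes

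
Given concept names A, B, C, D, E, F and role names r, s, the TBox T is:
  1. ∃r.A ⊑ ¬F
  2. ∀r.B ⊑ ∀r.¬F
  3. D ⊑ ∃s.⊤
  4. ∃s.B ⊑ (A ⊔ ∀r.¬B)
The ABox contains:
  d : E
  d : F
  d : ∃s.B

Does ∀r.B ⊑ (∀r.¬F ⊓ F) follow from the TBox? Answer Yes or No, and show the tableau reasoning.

No

1. ∀r.B ⊑ (∀r.¬F ⊓ F)  ⇔  (∀r.B ⊓ (∃r.F ⊔ ¬F)) unsat w.r.t. T
   apply at x₀: ∀r.B⊑∀r.¬F
   open: L(x₀) ⊇ {¬D, ¬F, ∀r.B, ∀r.¬F, ∀s.¬B}
2. Hence ∀r.B ⊑ (∀r.¬F ⊓ F): not entailed.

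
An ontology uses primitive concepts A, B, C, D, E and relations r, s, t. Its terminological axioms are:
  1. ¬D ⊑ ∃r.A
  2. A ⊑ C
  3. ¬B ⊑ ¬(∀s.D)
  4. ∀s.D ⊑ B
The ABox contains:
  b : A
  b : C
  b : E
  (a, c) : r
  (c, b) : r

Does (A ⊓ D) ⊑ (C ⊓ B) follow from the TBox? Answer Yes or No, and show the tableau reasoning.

1. (A ⊓ D) ⊑ (C ⊓ B)  ⇔  ((A ⊓ D) ⊓ (¬C ⊔ ¬B)) unsat w.r.t. T
   apply at x₀: A⊑C
   open: L(x₀) ⊇ {A, C, D, ¬B, ∃s.¬D} (+ ∃-successors)
2. Hence (A ⊓ D) ⊑ (C ⊓ B): not entailed.

No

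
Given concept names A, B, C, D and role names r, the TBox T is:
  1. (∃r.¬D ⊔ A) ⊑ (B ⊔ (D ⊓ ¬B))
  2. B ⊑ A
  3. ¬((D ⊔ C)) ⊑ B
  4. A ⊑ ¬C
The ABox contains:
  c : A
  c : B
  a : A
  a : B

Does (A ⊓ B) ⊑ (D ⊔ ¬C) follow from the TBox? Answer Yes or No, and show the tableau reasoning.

Yes

1. (A ⊓ B) ⊑ (D ⊔ ¬C)  ⇔  ((A ⊓ B) ⊓ (¬D ⊓ C)) unsat w.r.t. T
   all branches close; clash {C, ¬C} at x₀
2. Hence (A ⊓ B) ⊑ (D ⊔ ¬C): entailed.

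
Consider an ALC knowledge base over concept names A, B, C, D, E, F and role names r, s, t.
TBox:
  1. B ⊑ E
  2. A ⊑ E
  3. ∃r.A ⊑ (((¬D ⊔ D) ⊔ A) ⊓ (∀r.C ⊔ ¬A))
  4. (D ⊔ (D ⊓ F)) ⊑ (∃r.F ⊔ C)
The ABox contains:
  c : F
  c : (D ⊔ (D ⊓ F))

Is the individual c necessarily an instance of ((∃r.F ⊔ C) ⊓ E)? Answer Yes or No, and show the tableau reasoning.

1. c : ((∃r.F ⊔ C) ⊓ E)?  L(c) = {F, (D ⊔ (D ⊓ F))} ∪ {((∀r.¬F ⊓ ¬C) ⊔ ¬E)}
   apply at c: (D ⊔ (D ⊓ F))⊑(∃r.F ⊔ C)
   open: L(c) ⊇ {D, F, ¬A, ¬B, ¬E, …} (+ ∃-successors) — c ∉ ((∃r.F ⊔ C) ⊓ E) possible
2. Hence c : ((∃r.F ⊔ C) ⊓ E): not entailed.

No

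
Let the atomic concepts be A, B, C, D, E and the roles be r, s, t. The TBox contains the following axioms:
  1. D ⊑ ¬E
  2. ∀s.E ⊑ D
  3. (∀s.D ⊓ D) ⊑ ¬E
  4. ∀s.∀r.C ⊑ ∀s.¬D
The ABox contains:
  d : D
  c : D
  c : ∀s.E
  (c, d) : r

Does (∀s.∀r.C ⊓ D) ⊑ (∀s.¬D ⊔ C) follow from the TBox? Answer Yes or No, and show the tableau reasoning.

1. (∀s.∀r.C ⊓ D) ⊑ (∀s.¬D ⊔ C)  ⇔  ((∀s.∀r.C ⊓ D) ⊓ (∃s.D ⊓ ¬C)) unsat w.r.t. T
   all branches close; clash {D, ¬D} at an ∃-successor
2. Hence (∀s.∀r.C ⊓ D) ⊑ (∀s.¬D ⊔ C): entailed.

Yes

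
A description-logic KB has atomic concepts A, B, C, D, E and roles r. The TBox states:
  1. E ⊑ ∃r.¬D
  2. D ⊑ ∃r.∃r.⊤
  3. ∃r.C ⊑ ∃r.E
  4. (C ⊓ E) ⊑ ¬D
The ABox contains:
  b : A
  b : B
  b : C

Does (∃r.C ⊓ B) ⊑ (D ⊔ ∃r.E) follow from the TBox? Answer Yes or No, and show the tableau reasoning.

Yes

1. (∃r.C ⊓ B) ⊑ (D ⊔ ∃r.E)  ⇔  ((∃r.C ⊓ B) ⊓ (¬D ⊓ ∀r.¬E)) unsat w.r.t. T
   all branches close; clash {E, ¬E} at an ∃-successor
2. Hence (∃r.C ⊓ B) ⊑ (D ⊔ ∃r.E): entailed.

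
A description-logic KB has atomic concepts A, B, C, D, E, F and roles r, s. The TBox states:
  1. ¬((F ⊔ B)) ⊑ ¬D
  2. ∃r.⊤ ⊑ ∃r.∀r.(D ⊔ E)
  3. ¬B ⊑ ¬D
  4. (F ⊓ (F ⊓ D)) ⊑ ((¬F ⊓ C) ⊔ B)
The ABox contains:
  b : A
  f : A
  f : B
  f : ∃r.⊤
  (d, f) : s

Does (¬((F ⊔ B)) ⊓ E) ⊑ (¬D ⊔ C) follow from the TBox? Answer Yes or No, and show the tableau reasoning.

1. (¬((F ⊔ B)) ⊓ E) ⊑ (¬D ⊔ C)  ⇔  (((¬F ⊓ ¬B) ⊓ E) ⊓ (D ⊓ ¬C)) unsat w.r.t. T
   all branches close; clash {D, ¬D} at x₀
2. Hence (¬((F ⊔ B)) ⊓ E) ⊑ (¬D ⊔ C): entailed.

Yes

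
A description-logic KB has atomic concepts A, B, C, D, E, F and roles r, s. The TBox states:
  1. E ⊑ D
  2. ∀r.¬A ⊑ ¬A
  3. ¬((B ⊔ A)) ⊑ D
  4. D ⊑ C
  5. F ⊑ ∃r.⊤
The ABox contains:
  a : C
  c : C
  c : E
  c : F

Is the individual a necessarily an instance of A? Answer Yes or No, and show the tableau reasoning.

1. a : A?  L(a) = {C} ∪ {¬A}
   open: L(a) ⊇ {B, C, ¬A, ¬E, ¬F} — a ∉ A possible
2. Hence a : A: not entailed.

No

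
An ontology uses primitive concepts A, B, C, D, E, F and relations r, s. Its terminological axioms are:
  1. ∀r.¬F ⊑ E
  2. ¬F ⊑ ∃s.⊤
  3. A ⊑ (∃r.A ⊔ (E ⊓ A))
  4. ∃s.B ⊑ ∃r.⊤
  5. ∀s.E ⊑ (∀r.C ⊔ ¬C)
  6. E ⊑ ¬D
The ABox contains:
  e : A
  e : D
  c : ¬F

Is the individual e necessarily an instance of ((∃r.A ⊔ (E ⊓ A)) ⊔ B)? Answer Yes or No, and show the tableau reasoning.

1. e : ((∃r.A ⊔ (E ⊓ A)) ⊔ B)?  L(e) = {A, D} ∪ {((∀r.¬A ⊓ (¬E ⊔ ¬A)) ⊓ ¬B)}
   clash {A, ¬A} at e — e ∈ ((∃r.A ⊔ (E ⊓ A)) ⊔ B)
2. Hence e : ((∃r.A ⊔ (E ⊓ A)) ⊔ B): entailed.

Yes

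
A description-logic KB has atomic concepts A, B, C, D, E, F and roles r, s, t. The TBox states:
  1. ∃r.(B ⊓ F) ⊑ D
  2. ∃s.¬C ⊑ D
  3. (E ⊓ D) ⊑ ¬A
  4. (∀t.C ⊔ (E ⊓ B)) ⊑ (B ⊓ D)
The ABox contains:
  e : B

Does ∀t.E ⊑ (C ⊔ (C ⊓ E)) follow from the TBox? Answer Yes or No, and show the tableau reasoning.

No

1. ∀t.E ⊑ (C ⊔ (C ⊓ E))  ⇔  (∀t.E ⊓ (¬C ⊓ (¬C ⊔ ¬E))) unsat w.r.t. T
   open: L(x₀) ⊇ {¬C, ¬E, ∀r.(¬B ⊔ ¬F), ∀s.C, ∀t.E, …} (+ ∃-successors)
2. Hence ∀t.E ⊑ (C ⊔ (C ⊓ E)): not entailed.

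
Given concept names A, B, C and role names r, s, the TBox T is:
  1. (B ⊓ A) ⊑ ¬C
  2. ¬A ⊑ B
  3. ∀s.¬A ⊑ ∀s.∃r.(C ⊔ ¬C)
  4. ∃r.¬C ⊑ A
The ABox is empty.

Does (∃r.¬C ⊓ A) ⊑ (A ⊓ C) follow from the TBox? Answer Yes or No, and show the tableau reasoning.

1. (∃r.¬C ⊓ A) ⊑ (A ⊓ C)  ⇔  ((∃r.¬C ⊓ A) ⊓ (¬A ⊔ ¬C)) unsat w.r.t. T
   open: L(x₀) ⊇ {A, ¬C, ∃r.¬C, ∃s.A} (+ ∃-successors)
2. Hence (∃r.¬C ⊓ A) ⊑ (A ⊓ C): not entailed.

No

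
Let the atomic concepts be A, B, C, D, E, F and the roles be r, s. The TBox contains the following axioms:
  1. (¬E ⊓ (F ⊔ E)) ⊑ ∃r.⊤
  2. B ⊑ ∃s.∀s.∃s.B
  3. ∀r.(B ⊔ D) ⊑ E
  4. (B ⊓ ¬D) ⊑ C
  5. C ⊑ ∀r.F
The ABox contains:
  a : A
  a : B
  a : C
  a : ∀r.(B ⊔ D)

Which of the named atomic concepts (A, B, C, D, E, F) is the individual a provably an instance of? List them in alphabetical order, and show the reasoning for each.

{A, B, C, E}

1. a : A?  L(a) = {A, B, C, ∀r.(B ⊔ D)} ∪ {¬A}
   clash {A, ¬A} at a — a ∈ A
2. a : B?  L(a) = {A, B, C, ∀r.(B ⊔ D)} ∪ {¬B}
   clash {B, ¬B} at a — a ∈ B
3. a : C?  L(a) = {A, B, C, ∀r.(B ⊔ D)} ∪ {¬C}
   clash {C, ¬C} at a — a ∈ C
4. a : D?  L(a) = {A, B, C, ∀r.(B ⊔ D)} ∪ {¬D}
   apply at a: B⊑∃s.∀s.∃s.B; ∀r.(B ⊔ D)⊑E; C⊑∀r.F
   open: L(a) ⊇ {A, B, C, E, ¬D, …} (+ ∃-successors) — a ∉ D possible
5. a : E?  L(a) = {A, B, C, ∀r.(B ⊔ D)} ∪ {¬E}
   clash {E, ¬E} at a — a ∈ E
6. a : F?  L(a) = {A, B, C, ∀r.(B ⊔ D)} ∪ {¬F}
   apply at a: B⊑∃s.∀s.∃s.B; ∀r.(B ⊔ D)⊑E; C⊑∀r.F
   open: L(a) ⊇ {A, B, C, E, ¬F, …} (+ ∃-successors) — a ∉ F possible
7. Entailed for a: {A, B, C, E}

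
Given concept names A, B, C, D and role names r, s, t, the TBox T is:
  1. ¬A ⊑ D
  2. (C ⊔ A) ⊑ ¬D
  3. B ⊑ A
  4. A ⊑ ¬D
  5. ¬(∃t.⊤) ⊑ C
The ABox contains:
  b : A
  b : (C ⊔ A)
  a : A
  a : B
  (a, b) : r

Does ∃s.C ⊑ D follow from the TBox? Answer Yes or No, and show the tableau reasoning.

No

1. ∃s.C ⊑ D  ⇔  (∃s.C ⊓ ¬D) unsat w.r.t. T
   open: L(x₀) ⊇ {A, ¬D, ∃s.C, ∃t.⊤} (+ ∃-successors)
2. Hence ∃s.C ⊑ D: not entailed.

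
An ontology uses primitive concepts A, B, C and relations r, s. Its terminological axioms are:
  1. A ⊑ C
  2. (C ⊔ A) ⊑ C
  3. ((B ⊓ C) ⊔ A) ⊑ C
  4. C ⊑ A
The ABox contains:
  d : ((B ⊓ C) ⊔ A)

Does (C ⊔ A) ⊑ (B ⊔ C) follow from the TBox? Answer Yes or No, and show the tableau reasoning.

Yes

1. (C ⊔ A) ⊑ (B ⊔ C)  ⇔  ((C ⊔ A) ⊓ (¬B ⊓ ¬C)) unsat w.r.t. T
   all branches close; clash {C, ¬C} at x₀
2. Hence (C ⊔ A) ⊑ (B ⊔ C): entailed.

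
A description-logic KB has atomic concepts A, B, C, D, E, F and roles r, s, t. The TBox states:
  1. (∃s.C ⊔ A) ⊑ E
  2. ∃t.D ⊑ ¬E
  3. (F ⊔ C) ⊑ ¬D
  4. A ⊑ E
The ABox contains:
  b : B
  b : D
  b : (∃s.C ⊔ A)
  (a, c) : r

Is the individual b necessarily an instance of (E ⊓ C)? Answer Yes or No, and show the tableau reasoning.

1. b : (E ⊓ C)?  L(b) = {B, D, (∃s.C ⊔ A)} ∪ {(¬E ⊔ ¬C)}
   apply at b: (∃s.C ⊔ A)⊑E
   open: L(b) ⊇ {B, D, E, ¬A, ¬C, …} (+ ∃-successors) — b ∉ (E ⊓ C) possible
2. Hence b : (E ⊓ C): not entailed.

No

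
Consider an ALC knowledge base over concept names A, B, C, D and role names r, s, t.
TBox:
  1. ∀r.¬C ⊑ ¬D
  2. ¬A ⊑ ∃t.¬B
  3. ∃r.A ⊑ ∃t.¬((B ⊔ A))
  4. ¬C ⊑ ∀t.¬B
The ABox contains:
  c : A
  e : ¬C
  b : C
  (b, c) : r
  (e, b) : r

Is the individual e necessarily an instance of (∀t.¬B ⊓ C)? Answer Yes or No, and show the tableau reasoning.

1. e : (∀t.¬B ⊓ C)?  L(e) = {¬C} ∪ {(∃t.B ⊔ ¬C)}
   apply at e: ¬C⊑∀t.¬B
   open: L(e) ⊇ {A, ¬C, ∀r.¬A, ∀t.¬B, ∃r.C} (+ ∃-successors) — e ∉ (∀t.¬B ⊓ C) possible
2. Hence e : (∀t.¬B ⊓ C): not entailed.

No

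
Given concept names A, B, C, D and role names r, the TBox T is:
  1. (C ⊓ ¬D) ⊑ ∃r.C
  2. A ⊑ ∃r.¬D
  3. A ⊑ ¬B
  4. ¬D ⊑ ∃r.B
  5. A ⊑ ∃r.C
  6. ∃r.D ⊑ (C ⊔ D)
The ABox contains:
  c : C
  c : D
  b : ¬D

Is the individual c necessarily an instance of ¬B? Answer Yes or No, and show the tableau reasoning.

No

1. c : ¬B?  L(c) = {C, D} ∪ {B}
   open: L(c) ⊇ {B, C, D, ¬A, ∀r.¬D} — c ∉ ¬B possible
2. Hence c : ¬B: not entailed.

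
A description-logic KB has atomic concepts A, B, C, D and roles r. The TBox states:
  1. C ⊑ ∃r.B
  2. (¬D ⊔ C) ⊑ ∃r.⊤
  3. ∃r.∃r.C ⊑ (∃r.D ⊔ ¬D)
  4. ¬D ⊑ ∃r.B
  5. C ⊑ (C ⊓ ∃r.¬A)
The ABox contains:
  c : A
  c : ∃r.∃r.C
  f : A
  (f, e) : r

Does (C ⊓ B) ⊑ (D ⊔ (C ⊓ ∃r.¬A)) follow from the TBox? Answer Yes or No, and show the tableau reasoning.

1. (C ⊓ B) ⊑ (D ⊔ (C ⊓ ∃r.¬A))  ⇔  ((C ⊓ B) ⊓ (¬D ⊓ (¬C ⊔ ∀r.A))) unsat w.r.t. T
   all branches close; clash {A, ¬A} at an ∃-successor
2. Hence (C ⊓ B) ⊑ (D ⊔ (C ⊓ ∃r.¬A)): entailed.

Yes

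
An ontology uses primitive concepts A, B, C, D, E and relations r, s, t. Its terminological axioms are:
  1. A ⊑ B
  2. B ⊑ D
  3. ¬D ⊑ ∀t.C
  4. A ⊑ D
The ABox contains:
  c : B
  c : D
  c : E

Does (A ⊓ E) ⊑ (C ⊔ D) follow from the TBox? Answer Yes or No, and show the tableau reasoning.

1. (A ⊓ E) ⊑ (C ⊔ D)  ⇔  ((A ⊓ E) ⊓ (¬C ⊓ ¬D)) unsat w.r.t. T
   all branches close; clash {D, ¬D} at x₀
2. Hence (A ⊓ E) ⊑ (C ⊔ D): entailed.

Yes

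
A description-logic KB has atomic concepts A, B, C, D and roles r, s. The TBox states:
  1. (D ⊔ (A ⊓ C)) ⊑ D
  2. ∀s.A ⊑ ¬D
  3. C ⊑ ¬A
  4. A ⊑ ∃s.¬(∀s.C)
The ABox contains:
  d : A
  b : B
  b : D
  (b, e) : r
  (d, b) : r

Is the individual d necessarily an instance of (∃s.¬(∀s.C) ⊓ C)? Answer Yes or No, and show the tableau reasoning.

1. d : (∃s.¬(∀s.C) ⊓ C)?  L(d) = {A} ∪ {(∀s.∀s.C ⊔ ¬C)}
   apply at d: A⊑∃s.¬(∀s.C)
   open: L(d) ⊇ {A, ¬C, ¬D, ∃s.¬A, ∃s.∃s.¬C} (+ ∃-successors) — d ∉ (∃s.¬(∀s.C) ⊓ C) possible
2. Hence d : (∃s.¬(∀s.C) ⊓ C): not entailed.

No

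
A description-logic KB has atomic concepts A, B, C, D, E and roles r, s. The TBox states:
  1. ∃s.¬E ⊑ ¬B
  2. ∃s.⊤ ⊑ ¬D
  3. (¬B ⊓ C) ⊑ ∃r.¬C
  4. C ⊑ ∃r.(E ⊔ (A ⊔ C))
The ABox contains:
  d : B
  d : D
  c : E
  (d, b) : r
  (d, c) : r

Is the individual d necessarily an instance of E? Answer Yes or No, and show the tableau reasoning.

1. d : E?  L(d) = {B, D} ∪ {¬E}
   open: L(d) ⊇ {B, D, ¬C, ¬E, ∀s.E, …} — d ∉ E possible
2. Hence d : E: not entailed.

No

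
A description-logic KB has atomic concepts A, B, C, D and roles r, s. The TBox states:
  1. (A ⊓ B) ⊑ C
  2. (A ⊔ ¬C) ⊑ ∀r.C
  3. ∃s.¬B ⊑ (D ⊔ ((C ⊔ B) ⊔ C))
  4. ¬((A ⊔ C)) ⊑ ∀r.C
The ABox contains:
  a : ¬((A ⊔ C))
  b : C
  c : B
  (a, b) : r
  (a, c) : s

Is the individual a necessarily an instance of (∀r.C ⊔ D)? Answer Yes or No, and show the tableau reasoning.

Yes

1. a : (∀r.C ⊔ D)?  L(a) = {¬((A ⊔ C))} ∪ {(∃r.¬C ⊓ ¬D)}
   clash {C, ¬C} at a — a ∈ (∀r.C ⊔ D)
2. Hence a : (∀r.C ⊔ D): entailed.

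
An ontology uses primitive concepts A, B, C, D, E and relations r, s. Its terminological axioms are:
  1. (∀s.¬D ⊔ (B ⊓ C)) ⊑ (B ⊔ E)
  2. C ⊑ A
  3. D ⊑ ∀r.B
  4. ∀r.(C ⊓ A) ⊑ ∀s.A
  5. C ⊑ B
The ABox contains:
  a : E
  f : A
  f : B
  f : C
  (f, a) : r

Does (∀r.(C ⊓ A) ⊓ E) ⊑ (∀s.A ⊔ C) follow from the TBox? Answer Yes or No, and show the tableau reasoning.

1. (∀r.(C ⊓ A) ⊓ E) ⊑ (∀s.A ⊔ C)  ⇔  ((∀r.(C ⊓ A) ⊓ E) ⊓ (∃s.¬A ⊓ ¬C)) unsat w.r.t. T
   all branches close; clash {A, ¬A} at an ∃-successor
2. Hence (∀r.(C ⊓ A) ⊓ E) ⊑ (∀s.A ⊔ C): entailed.

Yes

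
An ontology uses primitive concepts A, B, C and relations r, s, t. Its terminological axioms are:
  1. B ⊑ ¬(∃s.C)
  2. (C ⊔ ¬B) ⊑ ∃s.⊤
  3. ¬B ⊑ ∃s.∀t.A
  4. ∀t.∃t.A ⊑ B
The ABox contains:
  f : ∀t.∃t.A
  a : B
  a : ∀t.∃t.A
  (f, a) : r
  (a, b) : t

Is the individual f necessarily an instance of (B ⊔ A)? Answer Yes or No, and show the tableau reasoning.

Yes

1. f : (B ⊔ A)?  L(f) = {∀t.∃t.A} ∪ {(¬B ⊓ ¬A)}
   clash {B, ¬B} at f — f ∈ (B ⊔ A)
2. Hence f : (B ⊔ A): entailed.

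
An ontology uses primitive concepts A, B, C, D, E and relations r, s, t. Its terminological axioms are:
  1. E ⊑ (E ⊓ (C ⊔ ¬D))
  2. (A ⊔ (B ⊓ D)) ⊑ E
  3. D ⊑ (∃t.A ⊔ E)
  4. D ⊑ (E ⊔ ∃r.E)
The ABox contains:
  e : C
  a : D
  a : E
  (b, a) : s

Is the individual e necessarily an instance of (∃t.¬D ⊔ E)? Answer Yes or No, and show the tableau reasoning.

1. e : (∃t.¬D ⊔ E)?  L(e) = {C} ∪ {(∀t.D ⊓ ¬E)}
   open: L(e) ⊇ {C, ¬A, ¬D, ¬E, ∀t.D} — e ∉ (∃t.¬D ⊔ E) possible
2. Hence e : (∃t.¬D ⊔ E): not entailed.

No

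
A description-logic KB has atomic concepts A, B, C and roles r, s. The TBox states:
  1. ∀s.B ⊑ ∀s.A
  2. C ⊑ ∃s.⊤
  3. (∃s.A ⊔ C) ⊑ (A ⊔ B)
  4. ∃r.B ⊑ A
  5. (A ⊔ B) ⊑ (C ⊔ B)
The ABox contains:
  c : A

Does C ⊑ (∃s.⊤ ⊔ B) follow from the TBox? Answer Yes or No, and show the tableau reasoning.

Yes

1. C ⊑ (∃s.⊤ ⊔ B)  ⇔  (C ⊓ (∀s.⊥ ⊓ ¬B)) unsat w.r.t. T
   all branches close; clash ⊥ at an ∃-successor
2. Hence C ⊑ (∃s.⊤ ⊔ B): entailed.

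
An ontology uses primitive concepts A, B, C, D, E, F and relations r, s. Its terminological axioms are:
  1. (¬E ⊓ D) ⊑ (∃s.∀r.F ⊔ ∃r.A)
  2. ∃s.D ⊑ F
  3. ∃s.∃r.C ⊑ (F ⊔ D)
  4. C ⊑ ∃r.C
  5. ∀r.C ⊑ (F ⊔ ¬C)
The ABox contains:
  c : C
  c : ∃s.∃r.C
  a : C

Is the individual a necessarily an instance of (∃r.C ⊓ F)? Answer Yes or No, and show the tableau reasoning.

1. a : (∃r.C ⊓ F)?  L(a) = {C} ∪ {(∀r.¬C ⊔ ¬F)}
   apply at a: C⊑∃r.C
   open: L(a) ⊇ {C, E, ¬F, ∀s.¬D, ∀s.∀r.¬C, …} (+ ∃-successors) — a ∉ (∃r.C ⊓ F) possible
2. Hence a : (∃r.C ⊓ F): not entailed.

No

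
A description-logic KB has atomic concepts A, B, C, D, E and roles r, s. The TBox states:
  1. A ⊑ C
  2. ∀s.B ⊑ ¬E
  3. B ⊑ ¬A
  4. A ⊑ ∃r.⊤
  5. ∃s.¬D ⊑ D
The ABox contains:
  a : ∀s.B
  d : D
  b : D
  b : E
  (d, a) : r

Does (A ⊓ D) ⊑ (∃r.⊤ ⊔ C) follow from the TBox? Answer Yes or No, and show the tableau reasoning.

1. (A ⊓ D) ⊑ (∃r.⊤ ⊔ C)  ⇔  ((A ⊓ D) ⊓ (∀r.⊥ ⊓ ¬C)) unsat w.r.t. T
   all branches close; clash {C, ¬C} at x₀
2. Hence (A ⊓ D) ⊑ (∃r.⊤ ⊔ C): entailed.

Yes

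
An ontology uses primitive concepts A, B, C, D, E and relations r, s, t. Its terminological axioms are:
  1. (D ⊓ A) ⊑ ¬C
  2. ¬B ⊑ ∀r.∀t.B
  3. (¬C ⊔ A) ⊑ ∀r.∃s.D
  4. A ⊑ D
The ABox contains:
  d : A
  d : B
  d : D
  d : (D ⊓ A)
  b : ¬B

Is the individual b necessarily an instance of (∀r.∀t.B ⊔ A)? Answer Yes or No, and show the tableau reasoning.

Yes

1. b : (∀r.∀t.B ⊔ A)?  L(b) = {¬B} ∪ {(∃r.∃t.¬B ⊓ ¬A)}
   clash {B, ¬B} at an ∃-successor — b ∈ (∀r.∀t.B ⊔ A)
2. Hence b : (∀r.∀t.B ⊔ A): entailed.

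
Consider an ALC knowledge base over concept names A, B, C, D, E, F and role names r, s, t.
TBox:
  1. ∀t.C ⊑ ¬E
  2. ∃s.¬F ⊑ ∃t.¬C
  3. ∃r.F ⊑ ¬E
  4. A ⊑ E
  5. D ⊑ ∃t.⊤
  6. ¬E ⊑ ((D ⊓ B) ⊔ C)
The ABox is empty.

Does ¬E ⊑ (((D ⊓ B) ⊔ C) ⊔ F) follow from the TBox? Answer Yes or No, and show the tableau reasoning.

1. ¬E ⊑ (((D ⊓ B) ⊔ C) ⊔ F)  ⇔  (¬E ⊓ (((¬D ⊔ ¬B) ⊓ ¬C) ⊓ ¬F)) unsat w.r.t. T
   all branches close; clash {E, ¬E} at x₀
2. Hence ¬E ⊑ (((D ⊓ B) ⊔ C) ⊔ F): entailed.

Yes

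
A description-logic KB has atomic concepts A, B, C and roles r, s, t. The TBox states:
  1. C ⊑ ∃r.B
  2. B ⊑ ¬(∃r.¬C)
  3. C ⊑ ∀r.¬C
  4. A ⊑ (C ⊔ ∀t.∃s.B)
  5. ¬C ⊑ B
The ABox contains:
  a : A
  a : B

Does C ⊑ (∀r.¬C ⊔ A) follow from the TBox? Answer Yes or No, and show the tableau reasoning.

1. C ⊑ (∀r.¬C ⊔ A)  ⇔  (C ⊓ (∃r.C ⊓ ¬A)) unsat w.r.t. T
   all branches close; clash {C, ¬C} at an ∃-successor
2. Hence C ⊑ (∀r.¬C ⊔ A): entailed.

Yes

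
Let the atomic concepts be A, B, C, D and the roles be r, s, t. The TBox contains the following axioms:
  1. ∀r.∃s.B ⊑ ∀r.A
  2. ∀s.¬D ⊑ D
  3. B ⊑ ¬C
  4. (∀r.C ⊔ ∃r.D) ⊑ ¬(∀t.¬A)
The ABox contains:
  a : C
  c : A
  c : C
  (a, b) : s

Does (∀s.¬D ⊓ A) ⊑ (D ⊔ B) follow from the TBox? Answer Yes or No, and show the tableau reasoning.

1. (∀s.¬D ⊓ A) ⊑ (D ⊔ B)  ⇔  ((∀s.¬D ⊓ A) ⊓ (¬D ⊓ ¬B)) unsat w.r.t. T
   all branches close; clash {D, ¬D} at x₀
2. Hence (∀s.¬D ⊓ A) ⊑ (D ⊔ B): entailed.

Yes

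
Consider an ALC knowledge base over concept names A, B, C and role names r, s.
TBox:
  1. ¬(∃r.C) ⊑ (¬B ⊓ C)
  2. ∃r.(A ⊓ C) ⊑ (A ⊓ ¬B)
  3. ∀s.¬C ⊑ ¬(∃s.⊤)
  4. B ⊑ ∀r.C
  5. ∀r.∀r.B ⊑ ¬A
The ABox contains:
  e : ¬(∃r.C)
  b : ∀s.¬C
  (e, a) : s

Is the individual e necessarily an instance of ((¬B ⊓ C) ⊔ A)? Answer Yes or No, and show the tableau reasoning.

1. e : ((¬B ⊓ C) ⊔ A)?  L(e) = {¬(∃r.C)} ∪ {((B ⊔ ¬C) ⊓ ¬A)}
   clash {C, ¬C} at e — e ∈ ((¬B ⊓ C) ⊔ A)
2. Hence e : ((¬B ⊓ C) ⊔ A): entailed.

Yes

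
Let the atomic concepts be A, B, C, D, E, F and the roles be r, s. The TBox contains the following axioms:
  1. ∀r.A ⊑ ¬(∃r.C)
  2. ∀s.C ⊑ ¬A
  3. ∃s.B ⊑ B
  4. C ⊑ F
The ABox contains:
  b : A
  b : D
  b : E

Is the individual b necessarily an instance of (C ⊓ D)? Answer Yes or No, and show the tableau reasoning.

No

1. b : (C ⊓ D)?  L(b) = {A, D, E} ∪ {(¬C ⊔ ¬D)}
   open: L(b) ⊇ {A, D, E, ¬C, ∀s.¬B, …} (+ ∃-successors) — b ∉ (C ⊓ D) possible
2. Hence b : (C ⊓ D): not entailed.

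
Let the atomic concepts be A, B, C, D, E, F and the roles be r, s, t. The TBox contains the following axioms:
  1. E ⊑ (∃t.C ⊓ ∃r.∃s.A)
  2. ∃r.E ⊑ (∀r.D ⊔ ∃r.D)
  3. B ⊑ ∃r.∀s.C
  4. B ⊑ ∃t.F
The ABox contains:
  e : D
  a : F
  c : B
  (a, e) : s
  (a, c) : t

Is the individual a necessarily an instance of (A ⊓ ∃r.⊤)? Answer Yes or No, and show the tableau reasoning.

No

1. a : (A ⊓ ∃r.⊤)?  L(a) = {F} ∪ {(¬A ⊔ ∀r.⊥)}
   open: L(a) ⊇ {F, ¬A, ¬B, ¬E, ∀r.¬E} — a ∉ (A ⊓ ∃r.⊤) possible
2. Hence a : (A ⊓ ∃r.⊤): not entailed.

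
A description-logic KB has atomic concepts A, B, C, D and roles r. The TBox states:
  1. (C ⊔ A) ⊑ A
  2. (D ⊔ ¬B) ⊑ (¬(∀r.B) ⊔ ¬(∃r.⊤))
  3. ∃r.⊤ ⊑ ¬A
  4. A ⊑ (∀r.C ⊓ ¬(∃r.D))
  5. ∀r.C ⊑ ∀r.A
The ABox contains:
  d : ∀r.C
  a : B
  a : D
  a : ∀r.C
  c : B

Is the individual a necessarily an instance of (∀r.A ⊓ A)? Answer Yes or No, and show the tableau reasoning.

No

1. a : (∀r.A ⊓ A)?  L(a) = {B, D, ∀r.C} ∪ {(∃r.¬A ⊔ ¬A)}
   apply at a: ∀r.C⊑∀r.A
   open: L(a) ⊇ {B, D, ¬A, ¬C, ∀r.A, …} — a ∉ (∀r.A ⊓ A) possible
2. Hence a : (∀r.A ⊓ A): not entailed.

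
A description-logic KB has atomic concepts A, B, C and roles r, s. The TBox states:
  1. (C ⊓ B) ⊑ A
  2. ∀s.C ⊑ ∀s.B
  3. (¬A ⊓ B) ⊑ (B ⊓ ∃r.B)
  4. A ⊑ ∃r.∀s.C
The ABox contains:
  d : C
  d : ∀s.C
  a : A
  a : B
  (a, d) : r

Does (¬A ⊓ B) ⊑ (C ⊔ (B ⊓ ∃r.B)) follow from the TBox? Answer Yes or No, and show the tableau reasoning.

Yes

1. (¬A ⊓ B) ⊑ (C ⊔ (B ⊓ ∃r.B))  ⇔  ((¬A ⊓ B) ⊓ (¬C ⊓ (¬B ⊔ ∀r.¬B))) unsat w.r.t. T
   all branches close; clash {A, ¬A} at x₀
2. Hence (¬A ⊓ B) ⊑ (C ⊔ (B ⊓ ∃r.B)): entailed.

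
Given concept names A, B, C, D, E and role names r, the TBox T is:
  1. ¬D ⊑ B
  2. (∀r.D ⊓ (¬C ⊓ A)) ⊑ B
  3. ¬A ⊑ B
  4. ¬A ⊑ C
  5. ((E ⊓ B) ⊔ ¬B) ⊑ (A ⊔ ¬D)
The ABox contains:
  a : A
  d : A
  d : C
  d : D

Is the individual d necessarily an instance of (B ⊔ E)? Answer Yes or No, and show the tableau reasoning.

1. d : (B ⊔ E)?  L(d) = {A, C, D} ∪ {(¬B ⊓ ¬E)}
   open: L(d) ⊇ {A, C, D, ¬B, ¬E, …} (+ ∃-successors) — d ∉ (B ⊔ E) possible
2. Hence d : (B ⊔ E): not entailed.

No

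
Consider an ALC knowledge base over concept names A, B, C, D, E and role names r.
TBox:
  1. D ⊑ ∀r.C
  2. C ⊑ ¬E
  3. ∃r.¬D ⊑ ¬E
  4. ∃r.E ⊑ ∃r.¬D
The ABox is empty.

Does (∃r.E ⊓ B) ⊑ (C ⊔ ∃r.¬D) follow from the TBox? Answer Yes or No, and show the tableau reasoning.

1. (∃r.E ⊓ B) ⊑ (C ⊔ ∃r.¬D)  ⇔  ((∃r.E ⊓ B) ⊓ (¬C ⊓ ∀r.D)) unsat w.r.t. T
   all branches close; clash {E, ¬E} at an ∃-successor
2. Hence (∃r.E ⊓ B) ⊑ (C ⊔ ∃r.¬D): entailed.

Yes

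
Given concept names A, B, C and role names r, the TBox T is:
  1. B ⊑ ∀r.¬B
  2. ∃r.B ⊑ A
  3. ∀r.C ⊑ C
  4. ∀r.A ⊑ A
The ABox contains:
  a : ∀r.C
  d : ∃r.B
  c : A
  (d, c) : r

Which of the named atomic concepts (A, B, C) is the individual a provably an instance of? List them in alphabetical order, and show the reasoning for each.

{C}

1. a : A?  L(a) = {∀r.C} ∪ {¬A}
   apply at a: ∀r.C⊑C
   open: L(a) ⊇ {C, ¬A, ¬B, ∀r.C, ∀r.¬B, …} (+ ∃-successors) — a ∉ A possible
2. a : B?  L(a) = {∀r.C} ∪ {¬B}
   apply at a: ∀r.C⊑C
   open: L(a) ⊇ {C, ¬B, ∀r.C, ∀r.¬B, ∃r.¬A} (+ ∃-successors) — a ∉ B possible
3. a : C?  L(a) = {∀r.C} ∪ {¬C}
   clash {C, ¬C} at a — a ∈ C
4. Entailed for a: {C}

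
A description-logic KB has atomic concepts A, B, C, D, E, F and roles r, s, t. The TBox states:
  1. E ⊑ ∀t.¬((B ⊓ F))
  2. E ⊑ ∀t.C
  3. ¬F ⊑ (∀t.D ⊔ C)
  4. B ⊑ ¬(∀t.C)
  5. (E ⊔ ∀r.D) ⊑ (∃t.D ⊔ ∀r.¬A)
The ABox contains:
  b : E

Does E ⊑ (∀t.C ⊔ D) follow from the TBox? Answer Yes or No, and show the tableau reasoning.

Yes

1. E ⊑ (∀t.C ⊔ D)  ⇔  (E ⊓ (∃t.¬C ⊓ ¬D)) unsat w.r.t. T
   all branches close; clash {C, ¬C} at an ∃-successor
2. Hence E ⊑ (∀t.C ⊔ D): entailed.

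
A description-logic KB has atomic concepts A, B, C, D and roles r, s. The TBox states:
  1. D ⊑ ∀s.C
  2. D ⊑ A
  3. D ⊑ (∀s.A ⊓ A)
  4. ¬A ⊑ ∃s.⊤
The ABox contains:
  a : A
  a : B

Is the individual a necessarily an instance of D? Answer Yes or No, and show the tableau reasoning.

1. a : D?  L(a) = {A, B} ∪ {¬D}
   open: L(a) ⊇ {A, B, ¬D} — a ∉ D possible
2. Hence a : D: not entailed.

No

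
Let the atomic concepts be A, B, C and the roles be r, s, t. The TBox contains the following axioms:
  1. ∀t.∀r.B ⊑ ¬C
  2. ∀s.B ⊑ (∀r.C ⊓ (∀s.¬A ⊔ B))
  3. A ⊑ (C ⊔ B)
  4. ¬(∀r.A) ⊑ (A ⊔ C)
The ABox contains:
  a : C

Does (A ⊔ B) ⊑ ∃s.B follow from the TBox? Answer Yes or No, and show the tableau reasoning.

No

1. (A ⊔ B) ⊑ ∃s.B  ⇔  ((A ⊔ B) ⊓ ∀s.¬B) unsat w.r.t. T
   open: L(x₀) ⊇ {A, C, ∀r.A, ∀s.¬B, ∃s.¬B, …} (+ ∃-successors)
2. Hence (A ⊔ B) ⊑ ∃s.B: not entailed.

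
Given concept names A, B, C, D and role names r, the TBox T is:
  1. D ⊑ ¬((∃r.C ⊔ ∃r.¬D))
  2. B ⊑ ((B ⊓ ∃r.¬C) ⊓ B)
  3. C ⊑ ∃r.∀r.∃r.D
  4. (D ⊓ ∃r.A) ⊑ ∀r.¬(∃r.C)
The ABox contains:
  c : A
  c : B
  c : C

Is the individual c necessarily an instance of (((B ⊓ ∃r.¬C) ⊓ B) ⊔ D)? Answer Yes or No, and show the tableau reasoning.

Yes

1. c : (((B ⊓ ∃r.¬C) ⊓ B) ⊔ D)?  L(c) = {A, B, C} ∪ {(((¬B ⊔ ∀r.C) ⊔ ¬B) ⊓ ¬D)}
   clash {B, ¬B} at c — c ∈ (((B ⊓ ∃r.¬C) ⊓ B) ⊔ D)
2. Hence c : (((B ⊓ ∃r.¬C) ⊓ B) ⊔ D): entailed.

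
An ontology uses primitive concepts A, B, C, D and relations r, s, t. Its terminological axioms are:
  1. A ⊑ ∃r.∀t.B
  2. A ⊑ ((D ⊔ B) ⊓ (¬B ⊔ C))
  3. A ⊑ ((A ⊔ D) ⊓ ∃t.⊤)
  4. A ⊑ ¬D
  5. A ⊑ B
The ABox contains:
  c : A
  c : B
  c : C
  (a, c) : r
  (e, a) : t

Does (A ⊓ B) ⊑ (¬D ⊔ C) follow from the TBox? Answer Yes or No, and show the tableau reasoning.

Yes

1. (A ⊓ B) ⊑ (¬D ⊔ C)  ⇔  ((A ⊓ B) ⊓ (D ⊓ ¬C)) unsat w.r.t. T
   all branches close; clash {D, ¬D} at x₀
2. Hence (A ⊓ B) ⊑ (¬D ⊔ C): entailed.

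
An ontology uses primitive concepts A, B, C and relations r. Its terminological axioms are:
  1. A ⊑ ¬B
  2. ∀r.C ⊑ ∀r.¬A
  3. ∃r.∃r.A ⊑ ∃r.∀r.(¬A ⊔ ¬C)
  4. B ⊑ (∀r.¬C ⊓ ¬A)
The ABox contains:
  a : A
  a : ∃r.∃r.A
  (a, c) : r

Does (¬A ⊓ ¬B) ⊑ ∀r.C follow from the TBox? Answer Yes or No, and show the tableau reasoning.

1. (¬A ⊓ ¬B) ⊑ ∀r.C  ⇔  ((¬A ⊓ ¬B) ⊓ ∃r.¬C) unsat w.r.t. T
   open: L(x₀) ⊇ {¬A, ¬B, ∀r.∀r.¬A, ∃r.¬C} (+ ∃-successors)
2. Hence (¬A ⊓ ¬B) ⊑ ∀r.C: not entailed.

No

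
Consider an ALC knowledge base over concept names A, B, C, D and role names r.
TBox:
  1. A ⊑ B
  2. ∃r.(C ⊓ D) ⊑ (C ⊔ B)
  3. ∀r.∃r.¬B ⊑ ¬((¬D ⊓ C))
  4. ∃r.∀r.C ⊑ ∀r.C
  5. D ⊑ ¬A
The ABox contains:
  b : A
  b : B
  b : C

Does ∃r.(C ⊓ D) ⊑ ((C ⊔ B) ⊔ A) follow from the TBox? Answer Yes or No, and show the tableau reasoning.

Yes

1. ∃r.(C ⊓ D) ⊑ ((C ⊔ B) ⊔ A)  ⇔  (∃r.(C ⊓ D) ⊓ ((¬C ⊓ ¬B) ⊓ ¬A)) unsat w.r.t. T
   all branches close; clash {B, ¬B} at x₀
2. Hence ∃r.(C ⊓ D) ⊑ ((C ⊔ B) ⊔ A): entailed.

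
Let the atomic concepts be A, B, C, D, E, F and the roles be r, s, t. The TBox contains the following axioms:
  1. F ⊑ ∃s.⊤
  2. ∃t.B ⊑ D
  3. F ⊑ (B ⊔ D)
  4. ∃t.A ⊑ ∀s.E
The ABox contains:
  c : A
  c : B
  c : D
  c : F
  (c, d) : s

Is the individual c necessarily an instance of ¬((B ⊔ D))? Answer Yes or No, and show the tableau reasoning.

No

1. c : ¬((B ⊔ D))?  L(c) = {A, B, D, F} ∪ {(B ⊔ D)}
   apply at c: F⊑∃s.⊤
   open: L(c) ⊇ {A, B, D, F, ∀t.¬A, …} (+ ∃-successors) — c ∉ ¬((B ⊔ D)) possible
2. Hence c : ¬((B ⊔ D)): not entailed.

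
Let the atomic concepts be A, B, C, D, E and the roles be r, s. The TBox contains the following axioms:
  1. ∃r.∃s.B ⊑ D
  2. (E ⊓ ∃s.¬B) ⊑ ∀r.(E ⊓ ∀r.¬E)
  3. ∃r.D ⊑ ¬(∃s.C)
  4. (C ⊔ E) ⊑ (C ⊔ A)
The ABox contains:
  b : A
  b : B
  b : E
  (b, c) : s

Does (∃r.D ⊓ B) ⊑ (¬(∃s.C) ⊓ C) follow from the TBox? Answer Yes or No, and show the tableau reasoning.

1. (∃r.D ⊓ B) ⊑ (¬(∃s.C) ⊓ C)  ⇔  ((∃r.D ⊓ B) ⊓ (∃s.C ⊔ ¬C)) unsat w.r.t. T
   apply at x₀: ∃r.D⊑¬(∃s.C)
   open: L(x₀) ⊇ {B, ¬C, ¬E, ∀r.∀s.¬B, ∀s.¬C, …} (+ ∃-successors)
2. Hence (∃r.D ⊓ B) ⊑ (¬(∃s.C) ⊓ C): not entailed.

No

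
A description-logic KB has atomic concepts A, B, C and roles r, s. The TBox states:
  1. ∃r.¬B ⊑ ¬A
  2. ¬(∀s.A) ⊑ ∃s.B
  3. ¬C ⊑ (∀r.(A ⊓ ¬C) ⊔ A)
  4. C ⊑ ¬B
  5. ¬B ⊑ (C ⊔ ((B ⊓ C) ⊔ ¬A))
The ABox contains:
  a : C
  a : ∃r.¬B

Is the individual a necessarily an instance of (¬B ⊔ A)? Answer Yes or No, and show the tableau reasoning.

Yes

1. a : (¬B ⊔ A)?  L(a) = {C, ∃r.¬B} ∪ {(B ⊓ ¬A)}
   clash {B, ¬B} at a — a ∈ (¬B ⊔ A)
2. Hence a : (¬B ⊔ A): entailed.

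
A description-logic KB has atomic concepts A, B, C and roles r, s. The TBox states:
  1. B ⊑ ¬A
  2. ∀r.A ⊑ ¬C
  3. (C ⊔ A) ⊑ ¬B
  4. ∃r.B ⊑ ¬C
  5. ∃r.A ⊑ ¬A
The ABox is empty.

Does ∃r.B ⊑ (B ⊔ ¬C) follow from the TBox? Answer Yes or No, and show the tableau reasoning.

1. ∃r.B ⊑ (B ⊔ ¬C)  ⇔  (∃r.B ⊓ (¬B ⊓ C)) unsat w.r.t. T
   all branches close; clash {C, ¬C} at x₀
2. Hence ∃r.B ⊑ (B ⊔ ¬C): entailed.

Yes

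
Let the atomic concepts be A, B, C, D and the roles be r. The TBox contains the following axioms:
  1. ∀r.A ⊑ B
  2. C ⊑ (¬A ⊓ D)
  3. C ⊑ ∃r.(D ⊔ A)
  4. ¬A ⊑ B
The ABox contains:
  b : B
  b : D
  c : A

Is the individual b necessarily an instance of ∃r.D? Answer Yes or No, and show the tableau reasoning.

1. b : ∃r.D?  L(b) = {B, D} ∪ {∀r.¬D}
   open: L(b) ⊇ {B, D, ¬C, ∀r.¬D} — b ∉ ∃r.D possible
2. Hence b : ∃r.D: not entailed.

No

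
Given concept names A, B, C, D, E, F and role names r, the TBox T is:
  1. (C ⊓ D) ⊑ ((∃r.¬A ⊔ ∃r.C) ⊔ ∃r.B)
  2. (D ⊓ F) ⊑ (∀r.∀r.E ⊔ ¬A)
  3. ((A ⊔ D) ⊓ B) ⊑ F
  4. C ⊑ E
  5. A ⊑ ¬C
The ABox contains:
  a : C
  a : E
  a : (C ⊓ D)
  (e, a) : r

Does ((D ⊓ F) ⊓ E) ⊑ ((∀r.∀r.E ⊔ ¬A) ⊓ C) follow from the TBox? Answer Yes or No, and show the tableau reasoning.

1. ((D ⊓ F) ⊓ E) ⊑ ((∀r.∀r.E ⊔ ¬A) ⊓ C)  ⇔  (((D ⊓ F) ⊓ E) ⊓ ((∃r.∃r.¬E ⊓ A) ⊔ ¬C)) unsat w.r.t. T
   apply at x₀: (D ⊓ F)⊑(∀r.∀r.E ⊔ ¬A)
   open: L(x₀) ⊇ {D, E, F, ¬A, ¬C}
2. Hence ((D ⊓ F) ⊓ E) ⊑ ((∀r.∀r.E ⊔ ¬A) ⊓ C): not entailed.

No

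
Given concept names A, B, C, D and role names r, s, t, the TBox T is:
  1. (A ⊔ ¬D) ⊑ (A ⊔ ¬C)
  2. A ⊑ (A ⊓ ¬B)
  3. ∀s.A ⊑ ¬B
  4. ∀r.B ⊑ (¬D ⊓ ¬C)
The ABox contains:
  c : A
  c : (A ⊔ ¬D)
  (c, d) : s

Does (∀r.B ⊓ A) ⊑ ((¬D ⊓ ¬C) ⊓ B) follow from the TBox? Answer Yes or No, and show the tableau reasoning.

1. (∀r.B ⊓ A) ⊑ ((¬D ⊓ ¬C) ⊓ B)  ⇔  ((∀r.B ⊓ A) ⊓ ((D ⊔ C) ⊔ ¬B)) unsat w.r.t. T
   apply at x₀: A⊑(A ⊓ ¬B); ∀r.B⊑(¬D ⊓ ¬C)
   open: L(x₀) ⊇ {A, ¬B, ¬C, ¬D, ∀r.B}
2. Hence (∀r.B ⊓ A) ⊑ ((¬D ⊓ ¬C) ⊓ B): not entailed.

No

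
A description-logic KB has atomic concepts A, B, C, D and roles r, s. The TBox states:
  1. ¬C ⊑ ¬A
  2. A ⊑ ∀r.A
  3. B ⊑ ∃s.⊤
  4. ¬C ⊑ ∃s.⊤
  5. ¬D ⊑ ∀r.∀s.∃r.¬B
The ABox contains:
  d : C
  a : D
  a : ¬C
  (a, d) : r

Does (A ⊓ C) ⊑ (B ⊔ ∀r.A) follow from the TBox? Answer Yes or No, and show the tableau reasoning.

Yes

1. (A ⊓ C) ⊑ (B ⊔ ∀r.A)  ⇔  ((A ⊓ C) ⊓ (¬B ⊓ ∃r.¬A)) unsat w.r.t. T
   all branches close; clash {A, ¬A} at an ∃-successor
2. Hence (A ⊓ C) ⊑ (B ⊔ ∀r.A): entailed.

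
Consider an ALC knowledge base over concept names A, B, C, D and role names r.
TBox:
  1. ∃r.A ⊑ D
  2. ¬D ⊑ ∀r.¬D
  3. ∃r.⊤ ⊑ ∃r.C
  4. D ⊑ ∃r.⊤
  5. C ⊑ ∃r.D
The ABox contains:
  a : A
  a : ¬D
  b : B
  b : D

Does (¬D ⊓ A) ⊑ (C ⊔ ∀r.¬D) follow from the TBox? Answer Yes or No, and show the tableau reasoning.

Yes

1. (¬D ⊓ A) ⊑ (C ⊔ ∀r.¬D)  ⇔  ((¬D ⊓ A) ⊓ (¬C ⊓ ∃r.D)) unsat w.r.t. T
   all branches close; clash {D, ¬D} at x₀
2. Hence (¬D ⊓ A) ⊑ (C ⊔ ∀r.¬D): entailed.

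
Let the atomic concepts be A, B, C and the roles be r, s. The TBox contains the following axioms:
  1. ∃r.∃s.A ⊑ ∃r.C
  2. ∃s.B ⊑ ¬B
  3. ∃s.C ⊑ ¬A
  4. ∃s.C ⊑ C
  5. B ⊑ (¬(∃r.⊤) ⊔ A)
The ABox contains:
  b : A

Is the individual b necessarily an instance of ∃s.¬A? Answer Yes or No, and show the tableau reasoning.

1. b : ∃s.¬A?  L(b) = {A} ∪ {∀s.A}
   open: L(b) ⊇ {A, ¬B, ∀r.∀s.¬A, ∀s.A, ∀s.¬C} — b ∉ ∃s.¬A possible
2. Hence b : ∃s.¬A: not entailed.

No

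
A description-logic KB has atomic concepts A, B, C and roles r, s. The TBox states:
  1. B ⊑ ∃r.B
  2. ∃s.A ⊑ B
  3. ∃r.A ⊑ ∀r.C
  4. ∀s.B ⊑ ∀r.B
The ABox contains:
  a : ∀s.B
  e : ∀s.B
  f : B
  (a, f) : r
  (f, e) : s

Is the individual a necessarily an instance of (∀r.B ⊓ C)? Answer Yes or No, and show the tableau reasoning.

No

1. a : (∀r.B ⊓ C)?  L(a) = {∀s.B} ∪ {(∃r.¬B ⊔ ¬C)}
   apply at a: ∀s.B⊑∀r.B
   open: L(a) ⊇ {¬B, ¬C, ∀r.B, ∀r.¬A, ∀s.B, …} — a ∉ (∀r.B ⊓ C) possible
2. Hence a : (∀r.B ⊓ C): not entailed.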